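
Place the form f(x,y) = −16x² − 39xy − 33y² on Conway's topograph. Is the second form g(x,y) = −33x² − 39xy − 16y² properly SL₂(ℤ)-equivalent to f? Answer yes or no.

D₁ = -591, D₂ = -591
f is negative-definite; reduce −f:
−f: translate: b→7 (≡39 mod 32), so (16,39,33)→(16,7,10)
−f: flip: (16,7,10)→(10,-7,16)
−f: reduced (well bottom): (10,-7,16) with a≤c, −a<b≤a
flip sign back: reduced form of f is (-10,7,-16)
g is negative-definite; reduce −g:
−g: translate: b→-27 (≡39 mod 66), so (33,39,16)→(33,-27,10)
−g: flip: (33,-27,10)→(10,27,33)
−g: translate: b→7 (≡27 mod 20), so (10,27,33)→(10,7,16)
−g: reduced (well bottom): (10,7,16) with a≤c, −a<b≤a
flip sign back: reduced form of g is (-10,-7,-16)
reduced forms (-10, 7, -16) vs (-10, -7, -16) ⇒ inequivalent

no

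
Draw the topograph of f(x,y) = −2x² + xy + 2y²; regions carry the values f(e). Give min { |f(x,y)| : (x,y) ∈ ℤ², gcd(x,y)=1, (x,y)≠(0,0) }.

river: ρ → (2,3,-1)
river: ρ → (-1,3,2)
river: ρ → (2,1,-2)
river: ρ → (-2,3,1)
river: ρ → (1,3,-2)
river: ρ → (-2,1,2)
closes: descent 0, river 6
min |a| on river = 1

1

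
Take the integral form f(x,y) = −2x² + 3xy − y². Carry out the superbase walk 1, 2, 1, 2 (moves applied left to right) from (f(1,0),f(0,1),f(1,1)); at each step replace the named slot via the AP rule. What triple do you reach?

start (-2,-1,0) = (f(1,0),f(0,1),f(1,1))
replace slot 1: 2·((-1)+0) − (-2) = 0 → (0,-1,0)
replace slot 2: 2·(0+0) − (-1) = 1 → (0,1,0)
replace slot 1: 2·(1+0) − 0 = 2 → (2,1,0)
replace slot 2: 2·(2+0) − 1 = 3 → (2,3,0)

2,3,0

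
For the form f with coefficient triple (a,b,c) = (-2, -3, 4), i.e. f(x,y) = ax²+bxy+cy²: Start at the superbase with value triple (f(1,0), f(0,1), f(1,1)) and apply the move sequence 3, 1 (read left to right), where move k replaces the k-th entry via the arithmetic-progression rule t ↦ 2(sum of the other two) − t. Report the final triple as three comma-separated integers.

start (-2,4,-1) = (f(1,0),f(0,1),f(1,1))
replace slot 3: 2·((-2)+4) − (-1) = 5 → (-2,4,5)
replace slot 1: 2·(4+5) − (-2) = 20 → (20,4,5)

20,4,5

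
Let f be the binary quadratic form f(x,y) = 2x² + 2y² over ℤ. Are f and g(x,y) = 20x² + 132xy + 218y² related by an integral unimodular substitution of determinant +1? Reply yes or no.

D₁ = -16, D₂ = -16
f: reduced (well bottom): (2,0,2) with a≤c, −a<b≤a
g: translate: b→12 (≡132 mod 40), so (20,132,218)→(20,12,2)
g: flip: (20,12,2)→(2,-12,20)
g: translate: b→0 (≡-12 mod 4), so (2,-12,20)→(2,0,2)
g: reduced (well bottom): (2,0,2) with a≤c, −a<b≤a
reduced forms (2, 0, 2) vs (2, 0, 2) ⇒ equivalent

yes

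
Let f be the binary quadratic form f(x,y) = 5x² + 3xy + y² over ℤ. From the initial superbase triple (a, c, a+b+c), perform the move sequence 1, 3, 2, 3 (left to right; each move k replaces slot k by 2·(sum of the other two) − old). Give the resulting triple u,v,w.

start (5,1,9) = (f(1,0),f(0,1),f(1,1))
replace slot 1: 2·(1+9) − 5 = 15 → (15,1,9)
replace slot 3: 2·(15+1) − 9 = 23 → (15,1,23)
replace slot 2: 2·(15+23) − 1 = 75 → (15,75,23)
replace slot 3: 2·(15+75) − 23 = 157 → (15,75,157)

15,75,157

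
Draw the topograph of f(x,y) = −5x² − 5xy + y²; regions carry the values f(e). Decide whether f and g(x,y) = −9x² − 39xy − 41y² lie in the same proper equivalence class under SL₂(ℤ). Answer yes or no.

D₁ = 45, D₂ = 45
river cycle of f (length 2): (1, 5, -5), (-5, 5, 1)
river cycle of g (length 2): (1, 5, -5), (-5, 5, 1)
cycles coincide ⇒ equivalent

yes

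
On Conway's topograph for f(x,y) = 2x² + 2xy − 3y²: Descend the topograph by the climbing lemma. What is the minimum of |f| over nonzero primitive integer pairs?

river: ρ → (-3,4,1)
river: ρ → (1,4,-3)
river: ρ → (-3,2,2)
river: ρ → (2,2,-3)
closes: descent 0, river 4
min |a| on river = 1

1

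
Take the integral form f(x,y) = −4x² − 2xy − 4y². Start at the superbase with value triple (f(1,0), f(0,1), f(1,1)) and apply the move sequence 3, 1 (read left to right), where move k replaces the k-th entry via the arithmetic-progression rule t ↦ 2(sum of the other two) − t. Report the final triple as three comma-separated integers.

start (-4,-4,-10) = (f(1,0),f(0,1),f(1,1))
replace slot 3: 2·((-4)+(-4)) − (-10) = -6 → (-4,-4,-6)
replace slot 1: 2·((-4)+(-6)) − (-4) = -16 → (-16,-4,-6)

-16,-4,-6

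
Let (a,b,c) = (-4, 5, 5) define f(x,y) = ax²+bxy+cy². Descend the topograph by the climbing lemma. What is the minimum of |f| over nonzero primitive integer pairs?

river: ρ → (5,5,-4)
river: ρ → (-4,3,6)
river: ρ → (6,9,-1)
river: ρ → (-1,9,6)
river: ρ → (6,3,-4)
river: ρ → (-4,5,5)
closes: descent 0, river 6
min |a| on river = 1

1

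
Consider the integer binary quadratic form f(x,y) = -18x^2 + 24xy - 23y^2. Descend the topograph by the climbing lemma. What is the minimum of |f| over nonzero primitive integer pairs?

translate: b→12 (≡-24 mod 36), so (18,-24,23)→(18,12,17)
flip: (18,12,17)→(17,-12,18)
reduced (well bottom): (17,-12,18) with a≤c, −a<b≤a
well minimum |f| = |-17| = 17 (negative-definite)

17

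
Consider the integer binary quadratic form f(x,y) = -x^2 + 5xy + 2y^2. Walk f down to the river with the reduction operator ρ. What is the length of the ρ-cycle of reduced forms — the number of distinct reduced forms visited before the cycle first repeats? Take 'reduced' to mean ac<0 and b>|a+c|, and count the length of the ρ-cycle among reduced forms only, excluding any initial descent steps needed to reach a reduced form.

D = 33, ⌊√D⌋ = 5
river: ρ → (2,3,-3)
river: ρ → (-3,3,2)
river: ρ → (2,5,-1)
river: ρ → (-1,5,2)
ρ-cycle length = 4 (tail of 0 descent steps not counted)

4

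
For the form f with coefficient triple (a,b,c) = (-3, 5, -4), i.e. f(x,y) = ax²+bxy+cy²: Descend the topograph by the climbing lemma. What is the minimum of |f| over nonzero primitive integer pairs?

translate: b→1 (≡-5 mod 6), so (3,-5,4)→(3,1,2)
flip: (3,1,2)→(2,-1,3)
reduced (well bottom): (2,-1,3) with a≤c, −a<b≤a
well minimum |f| = |-2| = 2 (negative-definite)

2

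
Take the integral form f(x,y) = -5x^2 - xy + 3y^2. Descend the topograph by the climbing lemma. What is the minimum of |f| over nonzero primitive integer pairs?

descent: ρ → (3,7,-1)  [lands on river]
river: ρ → (-1,7,3)
river: ρ → (3,5,-3)
river: ρ → (-3,7,1)
river: ρ → (1,7,-3)
river: ρ → (-3,5,3)
closes: descent 1, river 6
min |a| on river = 1

1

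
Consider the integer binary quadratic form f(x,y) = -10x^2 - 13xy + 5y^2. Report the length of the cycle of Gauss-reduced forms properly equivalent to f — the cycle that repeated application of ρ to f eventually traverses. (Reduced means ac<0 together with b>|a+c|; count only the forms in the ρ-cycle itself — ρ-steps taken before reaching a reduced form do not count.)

D = 369, ⌊√D⌋ = 19
descent: ρ → (5,13,-10)  [lands on river]
river: ρ → (-10,7,8)
river: ρ → (8,9,-9)
river: ρ → (-9,9,8)
river: ρ → (8,7,-10)
river: ρ → (-10,13,5)
river: ρ → (5,17,-4)
river: ρ → (-4,15,9)
river: ρ → (9,3,-10)
river: ρ → (-10,17,2)
river: ρ → (2,19,-1)
river: ρ → (-1,19,2)
river: ρ → (2,17,-10)
river: ρ → (-10,3,9)
river: ρ → (9,15,-4)
river: ρ → (-4,17,5)
ρ-cycle length = 16 (tail of 1 descent step not counted)

16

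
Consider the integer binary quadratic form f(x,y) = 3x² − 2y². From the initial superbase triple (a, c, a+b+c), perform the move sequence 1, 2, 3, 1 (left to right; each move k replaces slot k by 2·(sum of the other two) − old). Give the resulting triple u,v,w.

start (3,-2,1) = (f(1,0),f(0,1),f(1,1))
replace slot 1: 2·((-2)+1) − 3 = -5 → (-5,-2,1)
replace slot 2: 2·((-5)+1) − (-2) = -6 → (-5,-6,1)
replace slot 3: 2·((-5)+(-6)) − 1 = -23 → (-5,-6,-23)
replace slot 1: 2·((-6)+(-23)) − (-5) = -53 → (-53,-6,-23)

-53,-6,-23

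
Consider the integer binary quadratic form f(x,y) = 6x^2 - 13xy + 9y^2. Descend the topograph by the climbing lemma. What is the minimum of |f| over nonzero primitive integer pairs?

translate: b→-1 (≡-13 mod 12), so (6,-13,9)→(6,-1,2)
flip: (6,-1,2)→(2,1,6)
reduced (well bottom): (2,1,6) with a≤c, −a<b≤a
well minimum = a = 2

2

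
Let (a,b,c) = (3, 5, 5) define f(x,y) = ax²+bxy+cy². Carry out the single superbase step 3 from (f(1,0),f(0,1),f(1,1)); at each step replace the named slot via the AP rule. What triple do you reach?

start (3,5,13) = (f(1,0),f(0,1),f(1,1))
replace slot 3: 2·(3+5) − 13 = 3 → (3,5,3)

3,5,3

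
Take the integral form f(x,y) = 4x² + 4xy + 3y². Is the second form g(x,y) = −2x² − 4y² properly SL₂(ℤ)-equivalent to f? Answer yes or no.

D₁ = -32, D₂ = -32
f: flip: (4,4,3)→(3,-4,4)
f: translate: b→2 (≡-4 mod 6), so (3,-4,4)→(3,2,3)
f: reduced (well bottom): (3,2,3) with a≤c, −a<b≤a
g is negative-definite; reduce −g:
−g: reduced (well bottom): (2,0,4) with a≤c, −a<b≤a
flip sign back: reduced form of g is (-2,0,-4)
reduced forms (3, 2, 3) vs (-2, 0, -4) ⇒ inequivalent

no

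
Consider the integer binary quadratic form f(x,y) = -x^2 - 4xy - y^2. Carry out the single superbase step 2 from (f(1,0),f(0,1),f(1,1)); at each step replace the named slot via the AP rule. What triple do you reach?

start (-1,-1,-6) = (f(1,0),f(0,1),f(1,1))
replace slot 2: 2·((-1)+(-6)) − (-1) = -13 → (-1,-13,-6)

-1,-13,-6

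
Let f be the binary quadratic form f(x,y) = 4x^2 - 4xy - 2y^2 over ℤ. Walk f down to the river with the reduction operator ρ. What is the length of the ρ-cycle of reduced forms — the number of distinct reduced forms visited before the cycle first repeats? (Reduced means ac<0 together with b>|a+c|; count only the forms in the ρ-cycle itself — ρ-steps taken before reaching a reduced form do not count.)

D = 48, ⌊√D⌋ = 6
descent: ρ → (-2,4,4)  [lands on river]
river: ρ → (4,4,-2)
ρ-cycle length = 2 (tail of 1 descent step not counted)

2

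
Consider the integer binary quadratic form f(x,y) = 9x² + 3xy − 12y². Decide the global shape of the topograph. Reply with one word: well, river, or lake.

D = b²−4ac = 3² − 4·9·(-12) = 441
D = 21² is a perfect square ⇒ form factors over ℤ ⇒ lakes

lake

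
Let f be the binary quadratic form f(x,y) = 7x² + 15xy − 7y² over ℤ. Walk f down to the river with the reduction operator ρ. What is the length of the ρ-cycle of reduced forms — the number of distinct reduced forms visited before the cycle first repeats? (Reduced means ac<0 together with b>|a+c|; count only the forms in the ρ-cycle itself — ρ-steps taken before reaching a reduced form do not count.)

D = 421, ⌊√D⌋ = 20
river: ρ → (-7,13,9)
river: ρ → (9,5,-11)
river: ρ → (-11,17,3)
river: ρ → (3,19,-5)
river: ρ → (-5,11,15)
river: ρ → (15,19,-1)
river: ρ → (-1,19,15)
river: ρ → (15,11,-5)
river: ρ → (-5,19,3)
river: ρ → (3,17,-11)
river: ρ → (-11,5,9)
river: ρ → (9,13,-7)
river: ρ → (-7,15,7)
river: ρ → (7,13,-9)
river: ρ → (-9,5,11)
river: ρ → (11,17,-3)
river: ρ → (-3,19,5)
river: ρ → (5,11,-15)
river: ρ → (-15,19,1)
river: ρ → (1,19,-15)
river: ρ → (-15,11,5)
river: ρ → (5,19,-3)
river: ρ → (-3,17,11)
river: ρ → (11,5,-9)
river: ρ → (-9,13,7)
river: ρ → (7,15,-7)
ρ-cycle length = 26 (tail of 0 descent steps not counted)

26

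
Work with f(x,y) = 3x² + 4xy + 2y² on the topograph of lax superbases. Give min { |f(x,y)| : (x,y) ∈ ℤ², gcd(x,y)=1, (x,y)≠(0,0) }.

translate: b→-2 (≡4 mod 6), so (3,4,2)→(3,-2,1)
flip: (3,-2,1)→(1,2,3)
translate: b→0 (≡2 mod 2), so (1,2,3)→(1,0,2)
reduced (well bottom): (1,0,2) with a≤c, −a<b≤a
well minimum = a = 1

1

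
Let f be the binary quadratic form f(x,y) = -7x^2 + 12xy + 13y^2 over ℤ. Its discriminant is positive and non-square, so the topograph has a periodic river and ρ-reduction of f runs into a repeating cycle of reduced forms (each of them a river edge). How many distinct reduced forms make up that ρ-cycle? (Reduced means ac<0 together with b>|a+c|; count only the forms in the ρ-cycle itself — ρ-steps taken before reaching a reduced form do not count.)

D = 508, ⌊√D⌋ = 22
river: ρ → (13,14,-6)
river: ρ → (-6,22,1)
river: ρ → (1,22,-6)
river: ρ → (-6,14,13)
river: ρ → (13,12,-7)
river: ρ → (-7,16,9)
river: ρ → (9,20,-3)
river: ρ → (-3,22,2)
river: ρ → (2,22,-3)
river: ρ → (-3,20,9)
river: ρ → (9,16,-7)
river: ρ → (-7,12,13)
ρ-cycle length = 12 (tail of 0 descent steps not counted)

12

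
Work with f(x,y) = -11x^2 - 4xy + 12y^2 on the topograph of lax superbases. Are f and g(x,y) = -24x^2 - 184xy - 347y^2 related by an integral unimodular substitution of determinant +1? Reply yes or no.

D₁ = 544, D₂ = 544
river cycle of f (length 4): (12, 4, -11), (-11, 18, 5), (5, 22, -3), (-3, 20, 12)
river cycle of g (length 4): (5, 22, -3), (-3, 20, 12), (12, 4, -11), (-11, 18, 5)
cycles coincide ⇒ equivalent

yes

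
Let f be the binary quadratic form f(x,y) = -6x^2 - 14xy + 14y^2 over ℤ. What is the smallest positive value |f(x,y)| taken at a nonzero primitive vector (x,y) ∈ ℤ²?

descent: ρ → (14,14,-6)  [lands on river]
river: ρ → (-6,22,2)
river: ρ → (2,22,-6)
river: ρ → (-6,14,14)
closes: descent 1, river 4
min |a| on river = 2

2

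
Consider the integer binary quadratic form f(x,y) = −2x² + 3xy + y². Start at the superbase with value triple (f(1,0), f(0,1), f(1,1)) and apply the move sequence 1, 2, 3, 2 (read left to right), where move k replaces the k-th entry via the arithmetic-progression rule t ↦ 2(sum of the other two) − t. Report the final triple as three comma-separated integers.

start (-2,1,2) = (f(1,0),f(0,1),f(1,1))
replace slot 1: 2·(1+2) − (-2) = 8 → (8,1,2)
replace slot 2: 2·(8+2) − 1 = 19 → (8,19,2)
replace slot 3: 2·(8+19) − 2 = 52 → (8,19,52)
replace slot 2: 2·(8+52) − 19 = 101 → (8,101,52)

8,101,52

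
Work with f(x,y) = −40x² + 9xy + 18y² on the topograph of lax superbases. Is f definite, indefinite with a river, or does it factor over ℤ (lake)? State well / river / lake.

D = b²−4ac = 9² − 4·(-40)·18 = 2961
D > 0 non-square ⇒ indefinite ⇒ periodic river

river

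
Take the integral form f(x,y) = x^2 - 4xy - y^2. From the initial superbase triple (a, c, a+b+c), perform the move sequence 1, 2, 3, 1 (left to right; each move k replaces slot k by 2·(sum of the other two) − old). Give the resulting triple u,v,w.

start (1,-1,-4) = (f(1,0),f(0,1),f(1,1))
replace slot 1: 2·((-1)+(-4)) − 1 = -11 → (-11,-1,-4)
replace slot 2: 2·((-11)+(-4)) − (-1) = -29 → (-11,-29,-4)
replace slot 3: 2·((-11)+(-29)) − (-4) = -76 → (-11,-29,-76)
replace slot 1: 2·((-29)+(-76)) − (-11) = -199 → (-199,-29,-76)

-199,-29,-76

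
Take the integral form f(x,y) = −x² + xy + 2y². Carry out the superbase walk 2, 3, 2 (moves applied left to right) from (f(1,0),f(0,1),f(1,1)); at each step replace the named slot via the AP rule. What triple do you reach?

start (-1,2,2) = (f(1,0),f(0,1),f(1,1))
replace slot 2: 2·((-1)+2) − 2 = 0 → (-1,0,2)
replace slot 3: 2·((-1)+0) − 2 = -4 → (-1,0,-4)
replace slot 2: 2·((-1)+(-4)) − 0 = -10 → (-1,-10,-4)

-1,-10,-4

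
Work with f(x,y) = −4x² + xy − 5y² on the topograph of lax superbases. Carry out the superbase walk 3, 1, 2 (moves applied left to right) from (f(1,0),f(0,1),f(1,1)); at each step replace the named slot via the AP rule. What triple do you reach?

start (-4,-5,-8) = (f(1,0),f(0,1),f(1,1))
replace slot 3: 2·((-4)+(-5)) − (-8) = -10 → (-4,-5,-10)
replace slot 1: 2·((-5)+(-10)) − (-4) = -26 → (-26,-5,-10)
replace slot 2: 2·((-26)+(-10)) − (-5) = -67 → (-26,-67,-10)

-26,-67,-10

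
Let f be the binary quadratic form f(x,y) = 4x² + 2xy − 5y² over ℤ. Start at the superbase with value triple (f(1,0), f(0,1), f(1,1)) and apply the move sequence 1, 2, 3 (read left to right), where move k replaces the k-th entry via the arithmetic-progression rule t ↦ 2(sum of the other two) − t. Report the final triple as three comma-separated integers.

start (4,-5,1) = (f(1,0),f(0,1),f(1,1))
replace slot 1: 2·((-5)+1) − 4 = -12 → (-12,-5,1)
replace slot 2: 2·((-12)+1) − (-5) = -17 → (-12,-17,1)
replace slot 3: 2·((-12)+(-17)) − 1 = -59 → (-12,-17,-59)

-12,-17,-59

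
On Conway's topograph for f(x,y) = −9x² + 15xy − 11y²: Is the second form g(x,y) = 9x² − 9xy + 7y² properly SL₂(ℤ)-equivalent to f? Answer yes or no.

D₁ = -171, D₂ = -171
f is negative-definite; reduce −f:
−f: translate: b→3 (≡-15 mod 18), so (9,-15,11)→(9,3,5)
−f: flip: (9,3,5)→(5,-3,9)
−f: reduced (well bottom): (5,-3,9) with a≤c, −a<b≤a
flip sign back: reduced form of f is (-5,3,-9)
g: translate: b→9 (≡-9 mod 18), so (9,-9,7)→(9,9,7)
g: flip: (9,9,7)→(7,-9,9)
g: translate: b→5 (≡-9 mod 14), so (7,-9,9)→(7,5,7)
g: reduced (well bottom): (7,5,7) with a≤c, −a<b≤a
reduced forms (-5, 3, -9) vs (7, 5, 7) ⇒ inequivalent

no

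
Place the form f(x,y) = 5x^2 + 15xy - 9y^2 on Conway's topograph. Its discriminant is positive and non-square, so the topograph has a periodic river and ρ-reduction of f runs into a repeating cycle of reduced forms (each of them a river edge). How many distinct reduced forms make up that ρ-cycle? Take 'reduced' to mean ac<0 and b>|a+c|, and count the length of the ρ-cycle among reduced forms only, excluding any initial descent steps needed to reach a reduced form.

D = 405, ⌊√D⌋ = 20
river: ρ → (-9,3,11)
river: ρ → (11,19,-1)
river: ρ → (-1,19,11)
river: ρ → (11,3,-9)
river: ρ → (-9,15,5)
river: ρ → (5,15,-9)
ρ-cycle length = 6 (tail of 0 descent steps not counted)

6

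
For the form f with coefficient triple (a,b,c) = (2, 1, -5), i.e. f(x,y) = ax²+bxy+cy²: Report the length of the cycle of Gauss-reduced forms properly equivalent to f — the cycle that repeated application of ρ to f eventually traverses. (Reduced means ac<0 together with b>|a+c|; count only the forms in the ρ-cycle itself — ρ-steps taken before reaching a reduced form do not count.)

D = 41, ⌊√D⌋ = 6
descent: ρ → (-5,-1,2)
descent: ρ → (2,5,-2)  [lands on river]
river: ρ → (-2,3,4)
river: ρ → (4,5,-1)
river: ρ → (-1,5,4)
river: ρ → (4,3,-2)
river: ρ → (-2,5,2)
river: ρ → (2,3,-4)
river: ρ → (-4,5,1)
river: ρ → (1,5,-4)
river: ρ → (-4,3,2)
ρ-cycle length = 10 (tail of 2 descent steps not counted)

10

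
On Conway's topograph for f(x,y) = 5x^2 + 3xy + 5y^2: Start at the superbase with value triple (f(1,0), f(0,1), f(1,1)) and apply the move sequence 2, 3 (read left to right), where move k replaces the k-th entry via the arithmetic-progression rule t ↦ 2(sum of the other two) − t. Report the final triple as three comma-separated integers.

start (5,5,13) = (f(1,0),f(0,1),f(1,1))
replace slot 2: 2·(5+13) − 5 = 31 → (5,31,13)
replace slot 3: 2·(5+31) − 13 = 59 → (5,31,59)

5,31,59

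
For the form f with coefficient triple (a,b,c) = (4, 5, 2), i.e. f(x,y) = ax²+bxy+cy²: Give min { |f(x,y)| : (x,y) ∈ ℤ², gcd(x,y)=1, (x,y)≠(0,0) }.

translate: b→-3 (≡5 mod 8), so (4,5,2)→(4,-3,1)
flip: (4,-3,1)→(1,3,4)
translate: b→1 (≡3 mod 2), so (1,3,4)→(1,1,2)
reduced (well bottom): (1,1,2) with a≤c, −a<b≤a
well minimum = a = 1

1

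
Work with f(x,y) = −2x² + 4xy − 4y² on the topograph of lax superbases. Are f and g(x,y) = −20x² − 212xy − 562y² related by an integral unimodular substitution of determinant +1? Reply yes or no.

D₁ = -16, D₂ = -16
f is negative-definite; reduce −f:
−f: translate: b→0 (≡-4 mod 4), so (2,-4,4)→(2,0,2)
−f: reduced (well bottom): (2,0,2) with a≤c, −a<b≤a
flip sign back: reduced form of f is (-2,0,-2)
g is negative-definite; reduce −g:
−g: translate: b→12 (≡212 mod 40), so (20,212,562)→(20,12,2)
−g: flip: (20,12,2)→(2,-12,20)
−g: translate: b→0 (≡-12 mod 4), so (2,-12,20)→(2,0,2)
−g: reduced (well bottom): (2,0,2) with a≤c, −a<b≤a
flip sign back: reduced form of g is (-2,0,-2)
reduced forms (-2, 0, -2) vs (-2, 0, -2) ⇒ equivalent

yes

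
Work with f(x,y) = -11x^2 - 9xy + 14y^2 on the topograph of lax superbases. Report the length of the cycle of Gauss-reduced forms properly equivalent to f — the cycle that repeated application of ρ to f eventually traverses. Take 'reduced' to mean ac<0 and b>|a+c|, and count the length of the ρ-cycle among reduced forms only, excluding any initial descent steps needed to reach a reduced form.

D = 697, ⌊√D⌋ = 26
descent: ρ → (14,9,-11)  [lands on river]
river: ρ → (-11,13,12)
river: ρ → (12,11,-12)
river: ρ → (-12,13,11)
river: ρ → (11,9,-14)
river: ρ → (-14,19,6)
river: ρ → (6,17,-17)
river: ρ → (-17,17,6)
river: ρ → (6,19,-14)
river: ρ → (-14,9,11)
river: ρ → (11,13,-12)
river: ρ → (-12,11,12)
river: ρ → (12,13,-11)
river: ρ → (-11,9,14)
river: ρ → (14,19,-6)
river: ρ → (-6,17,17)
river: ρ → (17,17,-6)
river: ρ → (-6,19,14)
ρ-cycle length = 18 (tail of 1 descent step not counted)

18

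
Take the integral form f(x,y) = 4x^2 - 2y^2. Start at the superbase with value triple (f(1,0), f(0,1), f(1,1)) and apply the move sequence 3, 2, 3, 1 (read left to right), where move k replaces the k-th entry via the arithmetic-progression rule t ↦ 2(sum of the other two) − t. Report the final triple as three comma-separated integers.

start (4,-2,2) = (f(1,0),f(0,1),f(1,1))
replace slot 3: 2·(4+(-2)) − 2 = 2 → (4,-2,2)
replace slot 2: 2·(4+2) − (-2) = 14 → (4,14,2)
replace slot 3: 2·(4+14) − 2 = 34 → (4,14,34)
replace slot 1: 2·(14+34) − 4 = 92 → (92,14,34)

92,14,34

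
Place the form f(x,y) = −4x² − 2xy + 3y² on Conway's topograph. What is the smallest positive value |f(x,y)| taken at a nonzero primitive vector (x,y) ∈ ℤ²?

descent: ρ → (3,2,-4)  [lands on river]
river: ρ → (-4,6,1)
river: ρ → (1,6,-4)
river: ρ → (-4,2,3)
river: ρ → (3,4,-3)
river: ρ → (-3,2,4)
river: ρ → (4,6,-1)
river: ρ → (-1,6,4)
river: ρ → (4,2,-3)
river: ρ → (-3,4,3)
closes: descent 1, river 10
min |a| on river = 1

1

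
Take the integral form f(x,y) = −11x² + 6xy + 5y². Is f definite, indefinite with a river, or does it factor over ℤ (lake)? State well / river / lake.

D = b²−4ac = 6² − 4·(-11)·5 = 256
D = 16² is a perfect square ⇒ form factors over ℤ ⇒ lakes

lake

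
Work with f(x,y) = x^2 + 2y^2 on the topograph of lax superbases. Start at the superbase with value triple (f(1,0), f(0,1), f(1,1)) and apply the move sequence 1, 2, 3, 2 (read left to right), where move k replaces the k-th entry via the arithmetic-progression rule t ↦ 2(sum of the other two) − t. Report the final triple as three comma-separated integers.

start (1,2,3) = (f(1,0),f(0,1),f(1,1))
replace slot 1: 2·(2+3) − 1 = 9 → (9,2,3)
replace slot 2: 2·(9+3) − 2 = 22 → (9,22,3)
replace slot 3: 2·(9+22) − 3 = 59 → (9,22,59)
replace slot 2: 2·(9+59) − 22 = 114 → (9,114,59)

9,114,59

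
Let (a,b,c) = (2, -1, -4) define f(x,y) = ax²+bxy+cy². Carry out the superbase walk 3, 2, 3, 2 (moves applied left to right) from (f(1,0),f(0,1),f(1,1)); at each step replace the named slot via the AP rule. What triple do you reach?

start (2,-4,-3) = (f(1,0),f(0,1),f(1,1))
replace slot 3: 2·(2+(-4)) − (-3) = -1 → (2,-4,-1)
replace slot 2: 2·(2+(-1)) − (-4) = 6 → (2,6,-1)
replace slot 3: 2·(2+6) − (-1) = 17 → (2,6,17)
replace slot 2: 2·(2+17) − 6 = 32 → (2,32,17)

2,32,17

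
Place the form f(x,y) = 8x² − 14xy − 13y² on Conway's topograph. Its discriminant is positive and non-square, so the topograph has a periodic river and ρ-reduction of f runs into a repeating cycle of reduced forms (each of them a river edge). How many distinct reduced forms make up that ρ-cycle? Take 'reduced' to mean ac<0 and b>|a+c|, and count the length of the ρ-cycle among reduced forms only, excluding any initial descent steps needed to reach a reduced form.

D = 612, ⌊√D⌋ = 24
descent: ρ → (-13,14,8)  [lands on river]
river: ρ → (8,18,-9)
river: ρ → (-9,18,8)
river: ρ → (8,14,-13)
river: ρ → (-13,12,9)
river: ρ → (9,24,-1)
river: ρ → (-1,24,9)
river: ρ → (9,12,-13)
ρ-cycle length = 8 (tail of 1 descent step not counted)

8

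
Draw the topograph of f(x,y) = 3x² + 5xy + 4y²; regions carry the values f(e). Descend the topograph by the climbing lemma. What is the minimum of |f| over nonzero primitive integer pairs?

translate: b→-1 (≡5 mod 6), so (3,5,4)→(3,-1,2)
flip: (3,-1,2)→(2,1,3)
reduced (well bottom): (2,1,3) with a≤c, −a<b≤a
well minimum = a = 2

2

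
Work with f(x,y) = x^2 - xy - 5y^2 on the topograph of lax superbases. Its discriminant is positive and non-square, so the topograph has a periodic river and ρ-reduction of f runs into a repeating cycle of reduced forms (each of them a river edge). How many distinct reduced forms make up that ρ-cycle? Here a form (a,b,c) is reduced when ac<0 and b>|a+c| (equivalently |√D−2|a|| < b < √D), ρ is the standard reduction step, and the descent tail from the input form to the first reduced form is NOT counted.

D = 21, ⌊√D⌋ = 4
descent: ρ → (-5,1,1)
descent: ρ → (1,3,-3)  [lands on river]
river: ρ → (-3,3,1)
ρ-cycle length = 2 (tail of 2 descent steps not counted)

2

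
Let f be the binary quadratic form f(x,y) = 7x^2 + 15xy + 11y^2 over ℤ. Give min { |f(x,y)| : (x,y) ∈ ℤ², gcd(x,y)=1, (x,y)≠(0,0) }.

translate: b→1 (≡15 mod 14), so (7,15,11)→(7,1,3)
flip: (7,1,3)→(3,-1,7)
reduced (well bottom): (3,-1,7) with a≤c, −a<b≤a
well minimum = a = 3

3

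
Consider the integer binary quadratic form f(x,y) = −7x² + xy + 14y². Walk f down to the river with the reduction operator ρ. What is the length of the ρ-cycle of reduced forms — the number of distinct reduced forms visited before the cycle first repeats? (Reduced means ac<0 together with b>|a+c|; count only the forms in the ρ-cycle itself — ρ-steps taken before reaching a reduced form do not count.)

D = 393, ⌊√D⌋ = 19
descent: ρ → (14,-1,-7)
descent: ρ → (-7,15,6)  [lands on river]
river: ρ → (6,9,-13)
river: ρ → (-13,17,2)
river: ρ → (2,19,-4)
river: ρ → (-4,13,14)
river: ρ → (14,15,-3)
river: ρ → (-3,15,14)
river: ρ → (14,13,-4)
river: ρ → (-4,19,2)
river: ρ → (2,17,-13)
river: ρ → (-13,9,6)
river: ρ → (6,15,-7)
river: ρ → (-7,13,8)
river: ρ → (8,19,-1)
river: ρ → (-1,19,8)
river: ρ → (8,13,-7)
ρ-cycle length = 16 (tail of 2 descent steps not counted)

16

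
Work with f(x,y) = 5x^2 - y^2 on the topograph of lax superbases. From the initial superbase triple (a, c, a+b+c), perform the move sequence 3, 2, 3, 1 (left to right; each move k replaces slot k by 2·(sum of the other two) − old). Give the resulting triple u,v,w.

start (5,-1,4) = (f(1,0),f(0,1),f(1,1))
replace slot 3: 2·(5+(-1)) − 4 = 4 → (5,-1,4)
replace slot 2: 2·(5+4) − (-1) = 19 → (5,19,4)
replace slot 3: 2·(5+19) − 4 = 44 → (5,19,44)
replace slot 1: 2·(19+44) − 5 = 121 → (121,19,44)

121,19,44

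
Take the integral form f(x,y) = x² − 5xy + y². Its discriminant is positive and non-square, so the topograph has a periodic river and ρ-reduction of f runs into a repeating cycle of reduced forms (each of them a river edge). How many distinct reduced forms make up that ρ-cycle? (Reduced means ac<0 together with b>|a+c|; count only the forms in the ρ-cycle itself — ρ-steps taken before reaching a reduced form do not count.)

D = 21, ⌊√D⌋ = 4
descent: ρ → (1,3,-3)  [lands on river]
river: ρ → (-3,3,1)
ρ-cycle length = 2 (tail of 1 descent step not counted)

2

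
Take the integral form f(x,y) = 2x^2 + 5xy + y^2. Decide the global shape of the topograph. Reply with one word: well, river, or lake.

D = b²−4ac = 5² − 4·2·1 = 17
D > 0 non-square ⇒ indefinite ⇒ periodic river

river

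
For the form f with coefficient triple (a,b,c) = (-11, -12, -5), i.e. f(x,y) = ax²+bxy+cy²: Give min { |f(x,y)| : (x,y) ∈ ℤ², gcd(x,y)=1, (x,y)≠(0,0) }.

translate: b→-10 (≡12 mod 22), so (11,12,5)→(11,-10,4)
flip: (11,-10,4)→(4,10,11)
translate: b→2 (≡10 mod 8), so (4,10,11)→(4,2,5)
reduced (well bottom): (4,2,5) with a≤c, −a<b≤a
well minimum |f| = |-4| = 4 (negative-definite)

4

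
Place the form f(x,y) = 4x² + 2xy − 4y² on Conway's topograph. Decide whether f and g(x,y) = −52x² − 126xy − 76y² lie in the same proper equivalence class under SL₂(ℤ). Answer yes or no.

D₁ = 68, D₂ = 68
river cycle of f (length 6): (-4, 6, 2), (2, 6, -4), (-4, 2, 4), (4, 6, -2), (-2, 6, 4), (4, 2, -4)
river cycle of g (length 6): (-2, 6, 4), (4, 2, -4), (-4, 6, 2), (2, 6, -4), (-4, 2, 4), (4, 6, -2)
cycles coincide ⇒ equivalent

yes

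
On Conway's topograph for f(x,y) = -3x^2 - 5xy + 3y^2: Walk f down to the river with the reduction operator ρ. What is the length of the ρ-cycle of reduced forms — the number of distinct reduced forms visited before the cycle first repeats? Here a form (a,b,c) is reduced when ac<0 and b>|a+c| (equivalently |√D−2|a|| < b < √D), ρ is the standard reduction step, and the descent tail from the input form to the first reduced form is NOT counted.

D = 61, ⌊√D⌋ = 7
descent: ρ → (3,5,-3)  [lands on river]
river: ρ → (-3,7,1)
river: ρ → (1,7,-3)
river: ρ → (-3,5,3)
river: ρ → (3,7,-1)
river: ρ → (-1,7,3)
ρ-cycle length = 6 (tail of 1 descent step not counted)

6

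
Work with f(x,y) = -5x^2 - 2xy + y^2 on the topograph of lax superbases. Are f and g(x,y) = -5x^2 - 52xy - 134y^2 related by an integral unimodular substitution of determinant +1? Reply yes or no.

D₁ = 24, D₂ = 24
river cycle of f (length 2): (1, 4, -2), (-2, 4, 1)
river cycle of g (length 2): (1, 4, -2), (-2, 4, 1)
cycles coincide ⇒ equivalent

yes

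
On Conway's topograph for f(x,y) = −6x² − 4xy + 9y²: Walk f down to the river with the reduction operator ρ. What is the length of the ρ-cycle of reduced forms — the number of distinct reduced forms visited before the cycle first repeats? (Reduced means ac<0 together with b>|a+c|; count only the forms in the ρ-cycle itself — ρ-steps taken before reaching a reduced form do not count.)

D = 232, ⌊√D⌋ = 15
descent: ρ → (9,4,-6)  [lands on river]
river: ρ → (-6,8,7)
river: ρ → (7,6,-7)
river: ρ → (-7,8,6)
river: ρ → (6,4,-9)
river: ρ → (-9,14,1)
river: ρ → (1,14,-9)
river: ρ → (-9,4,6)
river: ρ → (6,8,-7)
river: ρ → (-7,6,7)
river: ρ → (7,8,-6)
river: ρ → (-6,4,9)
river: ρ → (9,14,-1)
river: ρ → (-1,14,9)
ρ-cycle length = 14 (tail of 1 descent step not counted)

14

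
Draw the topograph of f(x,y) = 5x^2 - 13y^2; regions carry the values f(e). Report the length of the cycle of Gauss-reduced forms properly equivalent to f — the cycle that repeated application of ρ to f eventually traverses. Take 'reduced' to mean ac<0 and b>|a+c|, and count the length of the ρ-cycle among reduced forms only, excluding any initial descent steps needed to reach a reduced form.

D = 260, ⌊√D⌋ = 16
descent: ρ → (-13,0,5)
descent: ρ → (5,10,-8)  [lands on river]
river: ρ → (-8,6,7)
river: ρ → (7,8,-7)
river: ρ → (-7,6,8)
river: ρ → (8,10,-5)
river: ρ → (-5,10,8)
river: ρ → (8,6,-7)
river: ρ → (-7,8,7)
river: ρ → (7,6,-8)
river: ρ → (-8,10,5)
ρ-cycle length = 10 (tail of 2 descent steps not counted)

10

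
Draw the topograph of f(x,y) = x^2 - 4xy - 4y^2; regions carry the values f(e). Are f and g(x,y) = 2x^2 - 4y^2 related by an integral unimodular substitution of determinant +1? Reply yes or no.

D₁ = 32, D₂ = 32
river cycle of f (length 2): (-4, 4, 1), (1, 4, -4)
river cycle of g (length 2): (2, 4, -2), (-2, 4, 2)
cycles differ ⇒ inequivalent

no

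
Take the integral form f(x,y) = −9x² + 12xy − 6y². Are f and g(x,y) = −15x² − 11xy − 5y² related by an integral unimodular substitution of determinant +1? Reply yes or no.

D₁ = -72, D₂ = -179
discriminants differ ⇒ not SL₂(ℤ)-equivalent

no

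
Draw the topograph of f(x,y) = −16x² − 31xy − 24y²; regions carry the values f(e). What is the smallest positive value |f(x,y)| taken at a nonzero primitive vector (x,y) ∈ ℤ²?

translate: b→-1 (≡31 mod 32), so (16,31,24)→(16,-1,9)
flip: (16,-1,9)→(9,1,16)
reduced (well bottom): (9,1,16) with a≤c, −a<b≤a
well minimum |f| = |-9| = 9 (negative-definite)

9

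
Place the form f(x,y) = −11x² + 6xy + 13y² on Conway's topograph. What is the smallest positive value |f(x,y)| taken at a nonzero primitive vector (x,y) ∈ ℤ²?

river: ρ → (13,20,-4)
river: ρ → (-4,20,13)
river: ρ → (13,6,-11)
river: ρ → (-11,16,8)
river: ρ → (8,16,-11)
river: ρ → (-11,6,13)
closes: descent 0, river 6
min |a| on river = 4

4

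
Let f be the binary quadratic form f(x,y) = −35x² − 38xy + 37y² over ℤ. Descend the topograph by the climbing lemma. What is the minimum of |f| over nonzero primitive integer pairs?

descent: ρ → (37,38,-35)  [lands on river]
river: ρ → (-35,32,40)
river: ρ → (40,48,-27)
river: ρ → (-27,60,28)
river: ρ → (28,52,-35)
river: ρ → (-35,18,45)
river: ρ → (45,72,-8)
river: ρ → (-8,72,45)
river: ρ → (45,18,-35)
river: ρ → (-35,52,28)
river: ρ → (28,60,-27)
river: ρ → (-27,48,40)
river: ρ → (40,32,-35)
river: ρ → (-35,38,37)
river: ρ → (37,36,-36)
river: ρ → (-36,36,37)
closes: descent 1, river 16
min |a| on river = 8

8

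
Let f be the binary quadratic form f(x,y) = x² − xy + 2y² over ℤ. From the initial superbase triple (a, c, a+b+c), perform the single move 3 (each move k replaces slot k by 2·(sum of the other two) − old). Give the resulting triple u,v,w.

start (1,2,2) = (f(1,0),f(0,1),f(1,1))
replace slot 3: 2·(1+2) − 2 = 4 → (1,2,4)

1,2,4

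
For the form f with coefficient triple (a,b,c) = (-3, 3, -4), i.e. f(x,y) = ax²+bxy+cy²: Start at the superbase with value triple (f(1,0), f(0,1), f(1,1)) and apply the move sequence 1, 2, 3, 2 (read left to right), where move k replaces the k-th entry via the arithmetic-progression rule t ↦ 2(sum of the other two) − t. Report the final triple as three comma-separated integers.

start (-3,-4,-4) = (f(1,0),f(0,1),f(1,1))
replace slot 1: 2·((-4)+(-4)) − (-3) = -13 → (-13,-4,-4)
replace slot 2: 2·((-13)+(-4)) − (-4) = -30 → (-13,-30,-4)
replace slot 3: 2·((-13)+(-30)) − (-4) = -82 → (-13,-30,-82)
replace slot 2: 2·((-13)+(-82)) − (-30) = -160 → (-13,-160,-82)

-13,-160,-82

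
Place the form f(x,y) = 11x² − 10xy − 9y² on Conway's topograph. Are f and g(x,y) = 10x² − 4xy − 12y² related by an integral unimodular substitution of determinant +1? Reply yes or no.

D₁ = 496, D₂ = 496
river cycle of f (length 16): (-9, 10, 11), (11, 12, -8), (-8, 20, 3), (3, 22, -1), (-1, 22, 3), (3, 20, -8), (-8, 12, 11), (11, 10, -9), (-9, 8, 12), (12, 16, -5), … (6 more)
river cycle of g (length 8): (-12, 4, 10), (10, 16, -6), (-6, 20, 4), (4, 20, -6), (-6, 16, 10), (10, 4, -12), (-12, 20, 2), (2, 20, -12)
cycles differ ⇒ inequivalent

no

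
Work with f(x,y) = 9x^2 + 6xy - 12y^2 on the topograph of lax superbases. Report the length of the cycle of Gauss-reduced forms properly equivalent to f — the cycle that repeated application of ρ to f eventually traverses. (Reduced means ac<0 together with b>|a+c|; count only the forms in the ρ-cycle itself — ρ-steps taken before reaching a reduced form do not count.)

D = 468, ⌊√D⌋ = 21
river: ρ → (-12,18,3)
river: ρ → (3,18,-12)
river: ρ → (-12,6,9)
river: ρ → (9,12,-9)
river: ρ → (-9,6,12)
river: ρ → (12,18,-3)
river: ρ → (-3,18,12)
river: ρ → (12,6,-9)
river: ρ → (-9,12,9)
river: ρ → (9,6,-12)
ρ-cycle length = 10 (tail of 0 descent steps not counted)

10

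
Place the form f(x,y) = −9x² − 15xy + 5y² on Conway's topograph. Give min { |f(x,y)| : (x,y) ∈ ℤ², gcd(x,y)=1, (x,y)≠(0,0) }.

descent: ρ → (5,15,-9)  [lands on river]
river: ρ → (-9,3,11)
river: ρ → (11,19,-1)
river: ρ → (-1,19,11)
river: ρ → (11,3,-9)
river: ρ → (-9,15,5)
closes: descent 1, river 6
min |a| on river = 1

1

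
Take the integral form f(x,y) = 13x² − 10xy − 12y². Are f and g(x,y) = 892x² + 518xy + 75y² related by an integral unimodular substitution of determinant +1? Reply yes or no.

D₁ = 724, D₂ = 724
river cycle of f (length 42): (-12, 10, 13), (13, 16, -9), (-9, 20, 9), (9, 16, -13), (-13, 10, 12), (12, 14, -11), (-11, 8, 15), (15, 22, -4), (-4, 26, 3), (3, 22, -20), … (32 more)
river cycle of g (length 42): (13, 16, -9), (-9, 20, 9), (9, 16, -13), (-13, 10, 12), (12, 14, -11), (-11, 8, 15), (15, 22, -4), (-4, 26, 3), (3, 22, -20), (-20, 18, 5), … (32 more)
cycles coincide ⇒ equivalent

yes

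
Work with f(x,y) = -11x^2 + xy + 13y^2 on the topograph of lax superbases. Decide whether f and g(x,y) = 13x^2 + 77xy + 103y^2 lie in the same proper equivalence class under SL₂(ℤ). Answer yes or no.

D₁ = 573, D₂ = 573
river cycle of f (length 4): (-11, 23, 1), (1, 23, -11), (-11, 21, 3), (3, 21, -11)
river cycle of g (length 4): (-11, 23, 1), (1, 23, -11), (-11, 21, 3), (3, 21, -11)
cycles coincide ⇒ equivalent

yes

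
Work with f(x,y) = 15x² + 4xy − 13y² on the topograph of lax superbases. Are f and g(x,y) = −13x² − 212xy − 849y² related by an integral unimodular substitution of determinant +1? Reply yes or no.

D₁ = 796, D₂ = 796
river cycle of f (length 20): (-13, 22, 6), (6, 26, -5), (-5, 24, 11), (11, 20, -9), (-9, 16, 15), (15, 14, -10), (-10, 26, 3), (3, 28, -1), (-1, 28, 3), (3, 26, -10), … (10 more)
river cycle of g (length 20): (-13, 22, 6), (6, 26, -5), (-5, 24, 11), (11, 20, -9), (-9, 16, 15), (15, 14, -10), (-10, 26, 3), (3, 28, -1), (-1, 28, 3), (3, 26, -10), … (10 more)
cycles coincide ⇒ equivalent

yes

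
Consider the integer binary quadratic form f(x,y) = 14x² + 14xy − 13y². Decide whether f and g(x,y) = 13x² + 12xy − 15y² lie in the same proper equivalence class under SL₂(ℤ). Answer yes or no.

D₁ = 924, D₂ = 924
river cycle of f (length 8): (-13, 12, 15), (15, 18, -10), (-10, 22, 11), (11, 22, -10), (-10, 18, 15), (15, 12, -13), (-13, 14, 14), (14, 14, -13)
river cycle of g (length 8): (-15, 18, 10), (10, 22, -11), (-11, 22, 10), (10, 18, -15), (-15, 12, 13), (13, 14, -14), (-14, 14, 13), (13, 12, -15)
cycles differ ⇒ inequivalent

no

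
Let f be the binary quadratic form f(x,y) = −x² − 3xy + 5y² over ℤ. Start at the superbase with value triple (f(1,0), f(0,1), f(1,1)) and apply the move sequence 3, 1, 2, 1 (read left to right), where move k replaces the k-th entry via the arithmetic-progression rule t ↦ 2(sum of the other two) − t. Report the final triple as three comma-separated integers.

start (-1,5,1) = (f(1,0),f(0,1),f(1,1))
replace slot 3: 2·((-1)+5) − 1 = 7 → (-1,5,7)
replace slot 1: 2·(5+7) − (-1) = 25 → (25,5,7)
replace slot 2: 2·(25+7) − 5 = 59 → (25,59,7)
replace slot 1: 2·(59+7) − 25 = 107 → (107,59,7)

107,59,7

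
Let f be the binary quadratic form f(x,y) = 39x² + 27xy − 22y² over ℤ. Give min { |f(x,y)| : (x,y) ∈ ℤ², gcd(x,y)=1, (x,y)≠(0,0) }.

river: ρ → (-22,61,5)
river: ρ → (5,59,-34)
river: ρ → (-34,9,30)
river: ρ → (30,51,-13)
river: ρ → (-13,53,26)
river: ρ → (26,51,-15)
river: ρ → (-15,39,44)
river: ρ → (44,49,-10)
river: ρ → (-10,51,39)
river: ρ → (39,27,-22)
closes: descent 0, river 10
min |a| on river = 5

5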